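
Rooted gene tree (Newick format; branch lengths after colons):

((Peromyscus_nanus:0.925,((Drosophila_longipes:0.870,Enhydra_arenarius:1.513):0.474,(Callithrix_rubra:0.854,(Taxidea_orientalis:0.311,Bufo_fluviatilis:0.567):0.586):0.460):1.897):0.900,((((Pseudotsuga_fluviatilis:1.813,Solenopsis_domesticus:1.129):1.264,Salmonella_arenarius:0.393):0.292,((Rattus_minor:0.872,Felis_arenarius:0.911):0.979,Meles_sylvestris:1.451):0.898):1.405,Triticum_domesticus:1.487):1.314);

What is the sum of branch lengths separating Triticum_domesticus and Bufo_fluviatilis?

The path runs Triticum_domesticus → … → MRCA → … → Bufo_fluviatilis; the MRCA is the root of the tree.
Branch lengths along that path: 1.487 + 1.314 + 0.900 + 1.897 + 0.460 + 0.586 + 0.567 = 7.211.

7.211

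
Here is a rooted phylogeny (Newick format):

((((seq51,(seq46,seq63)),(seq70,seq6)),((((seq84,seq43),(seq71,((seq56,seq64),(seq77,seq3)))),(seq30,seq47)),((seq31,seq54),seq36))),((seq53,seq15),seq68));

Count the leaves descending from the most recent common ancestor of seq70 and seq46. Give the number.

5

The MRCA of seq70 and seq46 is the node subtending ((seq51,(seq46,seq63)),(seq70,seq6)).
That clade contains 5 terminal taxa: seq46, seq51, seq6, seq63, seq70.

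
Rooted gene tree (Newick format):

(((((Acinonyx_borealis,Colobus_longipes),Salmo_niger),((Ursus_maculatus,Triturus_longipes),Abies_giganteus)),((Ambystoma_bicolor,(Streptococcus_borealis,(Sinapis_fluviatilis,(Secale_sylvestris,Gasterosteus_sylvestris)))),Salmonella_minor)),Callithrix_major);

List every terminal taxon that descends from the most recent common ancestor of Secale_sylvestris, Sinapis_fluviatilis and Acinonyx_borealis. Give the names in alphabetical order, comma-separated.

Abies_giganteus, Acinonyx_borealis, Ambystoma_bicolor, Colobus_longipes, Gasterosteus_sylvestris, Salmo_niger, Salmonella_minor, Secale_sylvestris, Sinapis_fluviatilis, Streptococcus_borealis, Triturus_longipes, Ursus_maculatus

Tracing Secale_sylvestris: it sits inside (Secale_sylvestris,Gasterosteus_sylvestris).
Tracing Sinapis_fluviatilis: it sits inside (Sinapis_fluviatilis,(Secale_sylvestris,Gasterosteus_sylvestris)).
Tracing Acinonyx_borealis: it sits inside (Acinonyx_borealis,Colobus_longipes).
The smallest clade enclosing all 3 is ((((Acinonyx_borealis,Colobus_longipes),Salmo_niger),((Ursus_maculatus,Triturus_longipes),Abies_giganteus)),((Ambystoma_bicolor,(Streptococcus_borealis,(Sinapis_fluviatilis,(Secale_sylvestris,Gasterosteus_sylvestris)))),Salmonella_minor)); the answer is its 12 terminal taxa in alphabetical order.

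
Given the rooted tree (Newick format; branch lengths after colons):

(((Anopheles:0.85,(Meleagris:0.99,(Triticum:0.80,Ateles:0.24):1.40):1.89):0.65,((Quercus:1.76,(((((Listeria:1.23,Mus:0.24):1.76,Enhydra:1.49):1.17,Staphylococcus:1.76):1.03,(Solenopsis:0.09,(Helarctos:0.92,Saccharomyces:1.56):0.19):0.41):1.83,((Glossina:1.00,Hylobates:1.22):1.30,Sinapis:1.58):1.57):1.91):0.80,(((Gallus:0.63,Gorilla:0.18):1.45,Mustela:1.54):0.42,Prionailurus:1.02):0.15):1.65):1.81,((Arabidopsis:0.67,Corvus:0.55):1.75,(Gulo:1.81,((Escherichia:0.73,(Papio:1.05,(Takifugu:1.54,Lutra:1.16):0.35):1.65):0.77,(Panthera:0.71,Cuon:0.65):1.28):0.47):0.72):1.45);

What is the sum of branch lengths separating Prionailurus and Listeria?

10.90

The path runs Prionailurus → … → MRCA → … → Listeria; the MRCA is the node subtending ((Quercus,(((((Listeria,Mus),Enhydra),Staphylococcus),(Solenopsis,(Helarctos,Saccharomyces))),((Glossina,Hylobates),Sinapis))),(((Gallus,Gorilla),Mustela),Prionailurus)).
Branch lengths along that path: 1.02 + 0.15 + 0.80 + 1.91 + 1.83 + 1.03 + 1.17 + 1.76 + 1.23 = 10.90.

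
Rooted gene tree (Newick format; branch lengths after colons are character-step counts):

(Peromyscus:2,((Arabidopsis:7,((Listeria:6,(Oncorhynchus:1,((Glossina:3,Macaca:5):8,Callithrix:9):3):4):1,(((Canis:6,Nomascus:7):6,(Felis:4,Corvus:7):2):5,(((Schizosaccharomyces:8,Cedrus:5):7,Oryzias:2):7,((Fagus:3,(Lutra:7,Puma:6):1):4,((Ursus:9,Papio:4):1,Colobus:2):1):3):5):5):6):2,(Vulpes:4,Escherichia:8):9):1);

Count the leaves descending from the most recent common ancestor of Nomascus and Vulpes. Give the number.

21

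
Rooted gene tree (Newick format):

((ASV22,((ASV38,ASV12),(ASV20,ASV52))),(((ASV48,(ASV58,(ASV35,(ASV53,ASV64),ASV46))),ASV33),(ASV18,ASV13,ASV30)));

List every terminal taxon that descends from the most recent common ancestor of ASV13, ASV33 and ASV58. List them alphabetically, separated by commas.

Tracing ASV13: it sits inside (ASV18,ASV13,ASV30).
Tracing ASV33: it sits inside ((ASV48,(ASV58,(ASV35,(ASV53,ASV64),ASV46))),ASV33).
Tracing ASV58: it sits inside (ASV58,(ASV35,(ASV53,ASV64),ASV46)).
The smallest clade enclosing all 3 is (((ASV48,(ASV58,(ASV35,(ASV53,ASV64),ASV46))),ASV33),(ASV18,ASV13,ASV30)); the answer is its 10 terminal taxa in alphabetical order.

ASV13, ASV18, ASV30, ASV33, ASV35, ASV46, ASV48, ASV53, ASV58, ASV64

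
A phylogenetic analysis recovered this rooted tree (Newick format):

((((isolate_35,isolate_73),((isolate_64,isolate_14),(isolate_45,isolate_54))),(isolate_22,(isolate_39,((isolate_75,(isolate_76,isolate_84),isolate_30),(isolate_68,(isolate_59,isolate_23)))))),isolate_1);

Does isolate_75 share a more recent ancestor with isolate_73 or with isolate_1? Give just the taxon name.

isolate_73

The MRCA of isolate_75 and isolate_73 subtends (((isolate_35,isolate_73),((isolate_64,isolate_14),(isolate_45,isolate_54))),(isolate_22,(isolate_39,((isolate_75,(isolate_76,isolate_84),isolate_30),(isolate_68,(isolate_59,isolate_23)))))) (15 taxa).
The MRCA of isolate_75 and isolate_1 is the root, subtending the entire tree (16 taxa).
The first is nested inside the second, so isolate_75 shares a more recent common ancestor with isolate_73.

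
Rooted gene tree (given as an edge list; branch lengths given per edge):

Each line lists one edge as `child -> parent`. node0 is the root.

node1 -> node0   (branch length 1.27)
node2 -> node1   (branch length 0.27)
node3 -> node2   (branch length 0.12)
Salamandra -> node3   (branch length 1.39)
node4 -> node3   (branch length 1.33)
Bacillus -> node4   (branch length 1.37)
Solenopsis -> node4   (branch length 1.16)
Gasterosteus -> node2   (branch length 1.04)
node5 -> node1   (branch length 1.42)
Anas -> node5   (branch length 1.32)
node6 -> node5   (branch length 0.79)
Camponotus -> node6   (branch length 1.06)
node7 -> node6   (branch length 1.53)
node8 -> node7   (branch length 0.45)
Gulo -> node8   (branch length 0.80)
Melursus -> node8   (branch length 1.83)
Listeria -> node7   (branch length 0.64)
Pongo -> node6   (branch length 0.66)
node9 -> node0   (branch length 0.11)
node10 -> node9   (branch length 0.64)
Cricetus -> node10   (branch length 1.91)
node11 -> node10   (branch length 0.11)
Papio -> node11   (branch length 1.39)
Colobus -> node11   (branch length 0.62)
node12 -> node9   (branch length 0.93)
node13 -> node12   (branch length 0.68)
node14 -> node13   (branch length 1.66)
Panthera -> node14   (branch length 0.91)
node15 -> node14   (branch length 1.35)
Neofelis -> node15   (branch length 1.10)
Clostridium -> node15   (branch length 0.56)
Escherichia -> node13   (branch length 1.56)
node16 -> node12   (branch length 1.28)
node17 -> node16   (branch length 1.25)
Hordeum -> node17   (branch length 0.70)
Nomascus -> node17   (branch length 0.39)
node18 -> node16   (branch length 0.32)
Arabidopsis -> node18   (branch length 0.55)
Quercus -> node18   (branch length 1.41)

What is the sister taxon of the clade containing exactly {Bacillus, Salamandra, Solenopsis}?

The clade containing exactly {Bacillus, Salamandra, Solenopsis} attaches to the tree at the node subtending ((Salamandra,(Bacillus,Solenopsis)),Gasterosteus).
The other lineage descending from that same node — the sister group — is the single tip Gasterosteus.

Gasterosteus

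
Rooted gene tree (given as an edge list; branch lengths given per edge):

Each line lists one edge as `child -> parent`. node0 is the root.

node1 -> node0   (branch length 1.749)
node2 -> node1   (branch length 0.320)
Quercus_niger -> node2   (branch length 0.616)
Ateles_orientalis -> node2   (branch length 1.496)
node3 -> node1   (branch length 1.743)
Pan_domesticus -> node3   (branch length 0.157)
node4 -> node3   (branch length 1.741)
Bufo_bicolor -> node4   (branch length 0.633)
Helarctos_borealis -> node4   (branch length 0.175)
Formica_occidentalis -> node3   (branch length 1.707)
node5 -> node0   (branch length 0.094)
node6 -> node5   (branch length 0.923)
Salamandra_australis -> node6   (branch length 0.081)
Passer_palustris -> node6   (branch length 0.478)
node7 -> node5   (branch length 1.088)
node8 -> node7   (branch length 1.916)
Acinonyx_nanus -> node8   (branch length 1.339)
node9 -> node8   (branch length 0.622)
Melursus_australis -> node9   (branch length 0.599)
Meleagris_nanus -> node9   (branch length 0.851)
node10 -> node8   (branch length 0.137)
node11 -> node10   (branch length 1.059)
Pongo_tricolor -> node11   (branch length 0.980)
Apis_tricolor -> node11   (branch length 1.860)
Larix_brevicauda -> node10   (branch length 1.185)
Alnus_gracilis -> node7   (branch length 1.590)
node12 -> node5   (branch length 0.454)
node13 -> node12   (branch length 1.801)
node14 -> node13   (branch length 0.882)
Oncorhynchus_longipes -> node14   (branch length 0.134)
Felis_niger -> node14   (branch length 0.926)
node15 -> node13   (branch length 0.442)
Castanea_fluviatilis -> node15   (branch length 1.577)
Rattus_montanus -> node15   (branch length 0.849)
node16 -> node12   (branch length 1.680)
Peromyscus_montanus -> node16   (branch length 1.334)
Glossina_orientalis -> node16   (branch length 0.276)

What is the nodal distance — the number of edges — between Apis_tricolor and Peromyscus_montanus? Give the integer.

8

The MRCA of Apis_tricolor and Peromyscus_montanus is the node subtending ((Salamandra_australis,Passer_palustris),((Acinonyx_nanus,(Melursus_australis,Meleagris_nanus),((Pongo_tricolor,Apis_tricolor),Larix_brevicauda)),Alnus_gracilis),(((Oncorhynchus_longipes,Felis_niger),(Castanea_fluviatilis,Rattus_montanus)),(Peromyscus_montanus,Glossina_orientalis))).
From Apis_tricolor up to that node: 5 branches. From Peromyscus_montanus up to the same node: 3 branches. Total: 5 + 3 = 8.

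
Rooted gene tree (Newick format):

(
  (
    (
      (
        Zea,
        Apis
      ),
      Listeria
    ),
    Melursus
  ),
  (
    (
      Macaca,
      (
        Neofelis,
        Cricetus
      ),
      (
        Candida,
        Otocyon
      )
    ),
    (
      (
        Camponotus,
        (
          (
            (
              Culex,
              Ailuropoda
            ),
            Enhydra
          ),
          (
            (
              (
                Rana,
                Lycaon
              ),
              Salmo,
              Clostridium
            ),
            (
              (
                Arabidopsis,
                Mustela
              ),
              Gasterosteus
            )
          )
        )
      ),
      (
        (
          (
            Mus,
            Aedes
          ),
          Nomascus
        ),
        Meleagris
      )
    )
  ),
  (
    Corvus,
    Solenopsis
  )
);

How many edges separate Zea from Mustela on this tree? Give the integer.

The MRCA of Zea and Mustela is the root of the tree.
From Zea up to that node: 4 branches. From Mustela up to the same node: 8 branches. Total: 4 + 8 = 12.

12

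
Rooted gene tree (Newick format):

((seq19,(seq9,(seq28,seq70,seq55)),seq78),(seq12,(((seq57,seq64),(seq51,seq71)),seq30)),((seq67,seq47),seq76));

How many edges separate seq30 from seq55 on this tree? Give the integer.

7

The MRCA of seq30 and seq55 is the root of the tree.
From seq30 up to that node: 3 branches. From seq55 up to the same node: 4 branches. Total: 3 + 4 = 7.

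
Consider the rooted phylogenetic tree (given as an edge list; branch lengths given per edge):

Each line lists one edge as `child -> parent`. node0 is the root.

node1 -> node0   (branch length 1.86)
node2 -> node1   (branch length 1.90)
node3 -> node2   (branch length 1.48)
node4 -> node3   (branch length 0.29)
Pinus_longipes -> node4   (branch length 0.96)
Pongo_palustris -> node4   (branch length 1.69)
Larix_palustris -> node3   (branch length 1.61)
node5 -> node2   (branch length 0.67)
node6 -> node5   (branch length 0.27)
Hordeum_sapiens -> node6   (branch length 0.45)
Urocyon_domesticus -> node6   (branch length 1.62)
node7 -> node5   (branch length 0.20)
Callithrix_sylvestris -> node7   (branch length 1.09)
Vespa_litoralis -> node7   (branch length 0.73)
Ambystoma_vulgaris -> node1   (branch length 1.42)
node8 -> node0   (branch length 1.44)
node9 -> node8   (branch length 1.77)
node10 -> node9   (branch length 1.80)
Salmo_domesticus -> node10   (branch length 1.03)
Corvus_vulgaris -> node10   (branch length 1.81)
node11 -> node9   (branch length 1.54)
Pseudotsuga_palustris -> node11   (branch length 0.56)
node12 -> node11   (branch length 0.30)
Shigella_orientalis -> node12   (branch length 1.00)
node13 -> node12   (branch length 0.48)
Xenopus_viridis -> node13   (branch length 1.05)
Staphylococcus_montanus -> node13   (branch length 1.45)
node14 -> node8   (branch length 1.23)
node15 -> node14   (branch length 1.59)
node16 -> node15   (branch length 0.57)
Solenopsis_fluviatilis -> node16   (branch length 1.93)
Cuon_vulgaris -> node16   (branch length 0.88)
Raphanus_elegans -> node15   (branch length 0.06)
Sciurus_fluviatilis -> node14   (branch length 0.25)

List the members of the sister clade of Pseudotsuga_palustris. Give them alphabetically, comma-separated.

Pseudotsuga_palustris attaches to the tree at the node subtending (Pseudotsuga_palustris,(Shigella_orientalis,(Xenopus_viridis,Staphylococcus_montanus))).
The other lineage descending from that same node — the sister group — is (Shigella_orientalis,(Xenopus_viridis,Staphylococcus_montanus)); its 3 tips in alphabetical order are the answer.

Shigella_orientalis, Staphylococcus_montanus, Xenopus_viridis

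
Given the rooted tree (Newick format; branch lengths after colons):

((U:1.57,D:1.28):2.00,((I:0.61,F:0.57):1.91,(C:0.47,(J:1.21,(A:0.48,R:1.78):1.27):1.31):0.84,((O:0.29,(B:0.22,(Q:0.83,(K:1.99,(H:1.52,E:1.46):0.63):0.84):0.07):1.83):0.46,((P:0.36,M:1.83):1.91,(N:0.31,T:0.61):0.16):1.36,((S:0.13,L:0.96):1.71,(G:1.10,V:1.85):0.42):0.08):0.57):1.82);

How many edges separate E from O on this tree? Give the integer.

The MRCA of E and O is the node subtending (O,(B,(Q,(K,(H,E))))).
From E up to that node: 5 branches. From O up to the same node: 1 branch. Total: 5 + 1 = 6.

6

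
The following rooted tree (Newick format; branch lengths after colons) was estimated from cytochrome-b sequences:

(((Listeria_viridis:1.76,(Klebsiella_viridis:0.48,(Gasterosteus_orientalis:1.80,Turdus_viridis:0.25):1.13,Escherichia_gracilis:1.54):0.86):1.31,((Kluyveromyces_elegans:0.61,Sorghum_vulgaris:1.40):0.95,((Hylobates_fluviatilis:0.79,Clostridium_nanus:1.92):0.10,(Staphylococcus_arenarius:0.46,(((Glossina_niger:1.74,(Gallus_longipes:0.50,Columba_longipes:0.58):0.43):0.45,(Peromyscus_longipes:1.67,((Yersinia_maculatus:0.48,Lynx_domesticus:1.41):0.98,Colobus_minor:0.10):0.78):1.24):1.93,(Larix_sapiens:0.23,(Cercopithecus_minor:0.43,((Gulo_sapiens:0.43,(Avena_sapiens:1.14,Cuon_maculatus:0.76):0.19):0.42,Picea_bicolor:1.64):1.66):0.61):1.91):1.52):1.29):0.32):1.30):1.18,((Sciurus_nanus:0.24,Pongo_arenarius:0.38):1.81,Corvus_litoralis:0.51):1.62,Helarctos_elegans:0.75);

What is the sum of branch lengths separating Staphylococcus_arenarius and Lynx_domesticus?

The path runs Staphylococcus_arenarius → … → MRCA → … → Lynx_domesticus; the MRCA is the node subtending (Staphylococcus_arenarius,(((Glossina_niger,(Gallus_longipes,Columba_longipes)),(Peromyscus_longipes,((Yersinia_maculatus,Lynx_domesticus),Colobus_minor))),(Larix_sapiens,(Cercopithecus_minor,((Gulo_sapiens,(Avena_sapiens,Cuon_maculatus)),Picea_bicolor))))).
Branch lengths along that path: 0.46 + 1.52 + 1.93 + 1.24 + 0.78 + 0.98 + 1.41 = 8.32.

8.32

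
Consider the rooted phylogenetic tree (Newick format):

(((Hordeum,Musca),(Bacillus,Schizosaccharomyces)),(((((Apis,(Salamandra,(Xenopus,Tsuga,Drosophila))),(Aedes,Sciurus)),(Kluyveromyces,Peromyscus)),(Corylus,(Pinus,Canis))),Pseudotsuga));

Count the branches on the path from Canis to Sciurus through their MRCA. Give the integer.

The MRCA of Canis and Sciurus is the node subtending ((((Apis,(Salamandra,(Xenopus,Tsuga,Drosophila))),(Aedes,Sciurus)),(Kluyveromyces,Peromyscus)),(Corylus,(Pinus,Canis))).
From Canis up to that node: 3 branches. From Sciurus up to the same node: 4 branches. Total: 3 + 4 = 7.

7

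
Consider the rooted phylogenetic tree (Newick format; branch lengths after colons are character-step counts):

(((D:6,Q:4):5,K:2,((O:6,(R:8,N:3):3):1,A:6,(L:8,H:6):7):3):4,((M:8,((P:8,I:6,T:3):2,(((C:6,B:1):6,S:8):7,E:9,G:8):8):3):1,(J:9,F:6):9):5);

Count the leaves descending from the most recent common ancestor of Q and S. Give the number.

The MRCA of Q and S is the root, so the clade is the entire tree.
That clade contains 20 terminal taxa: A, B, C, D, E, F, G, H, I, J, K, L, M, N, O, P, Q, R, S, T.

20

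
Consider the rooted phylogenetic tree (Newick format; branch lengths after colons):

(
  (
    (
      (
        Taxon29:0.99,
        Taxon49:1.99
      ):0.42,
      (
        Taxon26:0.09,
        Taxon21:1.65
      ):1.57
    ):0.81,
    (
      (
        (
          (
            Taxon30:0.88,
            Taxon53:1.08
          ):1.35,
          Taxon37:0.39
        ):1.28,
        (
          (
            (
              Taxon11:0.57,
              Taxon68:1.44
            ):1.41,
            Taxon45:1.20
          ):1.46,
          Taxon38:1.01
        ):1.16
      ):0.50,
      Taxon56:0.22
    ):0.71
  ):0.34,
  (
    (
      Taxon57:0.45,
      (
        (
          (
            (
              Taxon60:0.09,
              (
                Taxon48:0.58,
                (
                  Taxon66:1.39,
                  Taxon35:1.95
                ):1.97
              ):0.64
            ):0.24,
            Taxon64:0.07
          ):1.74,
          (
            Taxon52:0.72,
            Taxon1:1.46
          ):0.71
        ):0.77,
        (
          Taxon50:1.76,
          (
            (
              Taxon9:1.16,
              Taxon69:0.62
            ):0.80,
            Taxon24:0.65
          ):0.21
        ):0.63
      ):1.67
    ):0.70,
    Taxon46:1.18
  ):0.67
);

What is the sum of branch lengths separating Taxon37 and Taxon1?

The path runs Taxon37 → … → MRCA → … → Taxon1; the MRCA is the root of the tree.
Branch lengths along that path: 0.39 + 1.28 + 0.50 + 0.71 + 0.34 + 0.67 + 0.70 + 1.67 + 0.77 + 0.71 + 1.46 = 9.20.

9.20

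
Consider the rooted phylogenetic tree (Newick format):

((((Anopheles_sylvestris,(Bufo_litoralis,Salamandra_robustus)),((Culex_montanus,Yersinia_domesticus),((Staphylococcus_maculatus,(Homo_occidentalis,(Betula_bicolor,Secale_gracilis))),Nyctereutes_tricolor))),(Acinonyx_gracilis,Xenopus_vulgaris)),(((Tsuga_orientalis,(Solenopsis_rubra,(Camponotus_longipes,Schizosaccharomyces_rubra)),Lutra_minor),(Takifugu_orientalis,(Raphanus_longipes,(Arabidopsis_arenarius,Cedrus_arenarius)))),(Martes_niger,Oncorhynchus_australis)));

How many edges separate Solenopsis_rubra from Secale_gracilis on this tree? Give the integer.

The MRCA of Solenopsis_rubra and Secale_gracilis is the root of the tree.
From Solenopsis_rubra up to that node: 5 branches. From Secale_gracilis up to the same node: 8 branches. Total: 5 + 8 = 13.

13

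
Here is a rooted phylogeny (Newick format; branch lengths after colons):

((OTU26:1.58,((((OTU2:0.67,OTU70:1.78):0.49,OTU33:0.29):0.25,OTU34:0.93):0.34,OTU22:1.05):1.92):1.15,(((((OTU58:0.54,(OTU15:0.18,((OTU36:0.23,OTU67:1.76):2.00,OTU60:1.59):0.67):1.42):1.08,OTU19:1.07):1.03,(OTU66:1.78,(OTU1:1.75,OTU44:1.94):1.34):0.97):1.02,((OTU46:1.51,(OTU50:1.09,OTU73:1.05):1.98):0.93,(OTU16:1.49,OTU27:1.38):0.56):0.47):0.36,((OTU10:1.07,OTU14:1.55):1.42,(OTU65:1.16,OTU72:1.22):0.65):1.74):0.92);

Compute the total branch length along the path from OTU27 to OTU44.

The path runs OTU27 → … → MRCA → … → OTU44; the MRCA is the node subtending ((((OTU58,(OTU15,((OTU36,OTU67),OTU60))),OTU19),(OTU66,(OTU1,OTU44))),((OTU46,(OTU50,OTU73)),(OTU16,OTU27))).
Branch lengths along that path: 1.38 + 0.56 + 0.47 + 1.02 + 0.97 + 1.34 + 1.94 = 7.68.

7.68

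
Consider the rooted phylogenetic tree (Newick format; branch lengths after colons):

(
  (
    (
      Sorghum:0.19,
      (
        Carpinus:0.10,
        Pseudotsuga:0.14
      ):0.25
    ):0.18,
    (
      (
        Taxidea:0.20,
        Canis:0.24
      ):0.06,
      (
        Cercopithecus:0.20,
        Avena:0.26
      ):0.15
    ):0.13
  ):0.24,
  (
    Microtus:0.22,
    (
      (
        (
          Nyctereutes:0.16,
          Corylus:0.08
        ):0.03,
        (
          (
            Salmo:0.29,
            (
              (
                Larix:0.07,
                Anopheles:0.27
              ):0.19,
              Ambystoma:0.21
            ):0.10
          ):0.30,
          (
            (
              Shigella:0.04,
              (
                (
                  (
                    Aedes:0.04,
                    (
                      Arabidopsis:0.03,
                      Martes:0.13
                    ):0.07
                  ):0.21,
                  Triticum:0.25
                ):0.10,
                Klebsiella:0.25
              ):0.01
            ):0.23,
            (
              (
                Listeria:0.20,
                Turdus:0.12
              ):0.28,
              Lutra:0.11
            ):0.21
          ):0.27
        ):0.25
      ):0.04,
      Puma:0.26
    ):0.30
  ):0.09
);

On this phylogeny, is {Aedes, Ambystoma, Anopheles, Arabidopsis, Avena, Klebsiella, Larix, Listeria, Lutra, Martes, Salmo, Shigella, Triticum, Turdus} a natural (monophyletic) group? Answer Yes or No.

The MRCA of the listed taxa is the root, so the smallest clade containing them is the whole tree.
That clade also contains Canis, Carpinus, Cercopithecus, Corylus, Microtus, Nyctereutes, Pseudotsuga, Puma, Sorghum, Taxidea, which are not in the proposed group, so the group is not monophyletic.

No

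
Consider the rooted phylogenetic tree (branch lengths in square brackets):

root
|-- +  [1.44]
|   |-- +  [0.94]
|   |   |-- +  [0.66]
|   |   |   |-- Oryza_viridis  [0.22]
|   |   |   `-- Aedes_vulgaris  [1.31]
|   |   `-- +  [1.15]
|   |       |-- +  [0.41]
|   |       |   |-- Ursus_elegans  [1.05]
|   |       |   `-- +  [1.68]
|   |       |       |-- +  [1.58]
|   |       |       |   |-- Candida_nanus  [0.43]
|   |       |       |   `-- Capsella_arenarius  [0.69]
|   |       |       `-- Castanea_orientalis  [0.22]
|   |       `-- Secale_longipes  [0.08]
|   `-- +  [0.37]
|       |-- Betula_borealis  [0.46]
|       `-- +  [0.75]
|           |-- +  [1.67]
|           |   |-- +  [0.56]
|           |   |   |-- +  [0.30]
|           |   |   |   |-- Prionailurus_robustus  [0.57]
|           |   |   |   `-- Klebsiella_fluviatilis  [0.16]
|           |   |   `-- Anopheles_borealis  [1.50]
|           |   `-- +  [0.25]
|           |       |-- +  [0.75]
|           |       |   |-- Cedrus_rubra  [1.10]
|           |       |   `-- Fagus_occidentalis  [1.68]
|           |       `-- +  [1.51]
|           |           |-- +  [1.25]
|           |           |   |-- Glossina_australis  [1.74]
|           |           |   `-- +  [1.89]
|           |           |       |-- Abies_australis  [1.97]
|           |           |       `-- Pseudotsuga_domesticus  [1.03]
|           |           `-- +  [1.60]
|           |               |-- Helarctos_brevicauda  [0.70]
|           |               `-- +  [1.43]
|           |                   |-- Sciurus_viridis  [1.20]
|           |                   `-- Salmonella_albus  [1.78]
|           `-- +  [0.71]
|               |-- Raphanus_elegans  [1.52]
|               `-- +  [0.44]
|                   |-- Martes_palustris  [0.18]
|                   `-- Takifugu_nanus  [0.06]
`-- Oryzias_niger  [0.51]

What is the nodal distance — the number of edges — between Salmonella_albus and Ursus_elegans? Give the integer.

12

The MRCA of Salmonella_albus and Ursus_elegans is the node subtending (((Oryza_viridis,Aedes_vulgaris),((Ursus_elegans,((Candida_nanus,Capsella_arenarius),Castanea_orientalis)),Secale_longipes)),(Betula_borealis,((((Prionailurus_robustus,Klebsiella_fluviatilis),Anopheles_borealis),((Cedrus_rubra,Fagus_occidentalis),((Glossina_australis,(Abies_australis,Pseudotsuga_domesticus)),(Helarctos_brevicauda,(Sciurus_viridis,Salmonella_albus))))),(Raphanus_elegans,(Martes_palustris,Takifugu_nanus))))).
From Salmonella_albus up to that node: 8 branches. From Ursus_elegans up to the same node: 4 branches. Total: 8 + 4 = 12.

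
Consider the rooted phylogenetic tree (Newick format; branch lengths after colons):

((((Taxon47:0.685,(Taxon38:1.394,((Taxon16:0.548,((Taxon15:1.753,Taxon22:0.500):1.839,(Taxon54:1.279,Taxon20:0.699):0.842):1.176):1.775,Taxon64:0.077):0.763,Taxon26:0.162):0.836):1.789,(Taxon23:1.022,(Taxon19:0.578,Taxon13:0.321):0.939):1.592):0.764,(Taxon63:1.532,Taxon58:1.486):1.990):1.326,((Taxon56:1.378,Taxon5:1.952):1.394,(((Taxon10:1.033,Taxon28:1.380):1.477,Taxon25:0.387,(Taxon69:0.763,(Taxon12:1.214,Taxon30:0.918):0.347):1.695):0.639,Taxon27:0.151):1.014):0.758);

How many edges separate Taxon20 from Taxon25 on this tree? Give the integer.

13

The MRCA of Taxon20 and Taxon25 is the root of the tree.
From Taxon20 up to that node: 9 branches. From Taxon25 up to the same node: 4 branches. Total: 9 + 4 = 13.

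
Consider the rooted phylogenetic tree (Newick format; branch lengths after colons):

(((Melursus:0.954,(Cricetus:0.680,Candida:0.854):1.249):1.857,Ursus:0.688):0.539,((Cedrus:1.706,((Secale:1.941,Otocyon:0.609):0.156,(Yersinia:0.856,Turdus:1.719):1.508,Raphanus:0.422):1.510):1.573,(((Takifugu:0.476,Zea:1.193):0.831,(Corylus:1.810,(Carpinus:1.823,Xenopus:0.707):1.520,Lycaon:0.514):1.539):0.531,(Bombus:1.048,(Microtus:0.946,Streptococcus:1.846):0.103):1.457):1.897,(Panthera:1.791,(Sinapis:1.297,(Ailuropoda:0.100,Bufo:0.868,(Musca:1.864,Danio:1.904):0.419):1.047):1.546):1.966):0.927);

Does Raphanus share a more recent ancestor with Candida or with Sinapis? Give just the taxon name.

Sinapis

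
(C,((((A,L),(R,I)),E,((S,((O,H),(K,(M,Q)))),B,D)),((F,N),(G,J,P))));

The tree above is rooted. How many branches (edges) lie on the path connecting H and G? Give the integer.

9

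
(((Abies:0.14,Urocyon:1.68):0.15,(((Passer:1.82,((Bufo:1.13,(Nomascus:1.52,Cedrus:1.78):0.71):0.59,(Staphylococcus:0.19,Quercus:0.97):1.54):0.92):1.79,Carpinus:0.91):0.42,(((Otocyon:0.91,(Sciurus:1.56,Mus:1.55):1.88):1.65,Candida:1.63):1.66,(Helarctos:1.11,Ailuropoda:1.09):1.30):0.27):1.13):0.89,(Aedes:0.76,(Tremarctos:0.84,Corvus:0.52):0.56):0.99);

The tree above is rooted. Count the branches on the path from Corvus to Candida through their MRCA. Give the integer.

8

The MRCA of Corvus and Candida is the root of the tree.
From Corvus up to that node: 3 branches. From Candida up to the same node: 5 branches. Total: 3 + 5 = 8.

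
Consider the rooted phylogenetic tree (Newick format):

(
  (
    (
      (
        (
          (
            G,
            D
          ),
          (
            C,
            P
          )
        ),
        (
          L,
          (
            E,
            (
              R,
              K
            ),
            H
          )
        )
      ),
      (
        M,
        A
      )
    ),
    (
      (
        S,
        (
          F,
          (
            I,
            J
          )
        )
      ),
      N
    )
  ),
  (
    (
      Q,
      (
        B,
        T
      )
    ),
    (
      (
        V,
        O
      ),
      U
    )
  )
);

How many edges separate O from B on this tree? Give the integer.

The MRCA of O and B is the node subtending ((Q,(B,T)),((V,O),U)).
From O up to that node: 3 branches. From B up to the same node: 3 branches. Total: 3 + 3 = 6.

6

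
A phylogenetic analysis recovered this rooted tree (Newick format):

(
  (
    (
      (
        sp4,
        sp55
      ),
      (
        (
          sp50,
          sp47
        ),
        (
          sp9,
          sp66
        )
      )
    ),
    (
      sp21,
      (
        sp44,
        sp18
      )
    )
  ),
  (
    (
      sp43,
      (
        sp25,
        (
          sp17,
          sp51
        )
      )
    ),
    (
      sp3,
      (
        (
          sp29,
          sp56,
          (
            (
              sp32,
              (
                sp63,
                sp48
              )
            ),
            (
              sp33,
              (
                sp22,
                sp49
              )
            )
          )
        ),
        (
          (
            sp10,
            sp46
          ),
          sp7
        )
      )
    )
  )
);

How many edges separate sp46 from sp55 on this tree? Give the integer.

The MRCA of sp46 and sp55 is the root of the tree.
From sp46 up to that node: 6 branches. From sp55 up to the same node: 4 branches. Total: 6 + 4 = 10.

10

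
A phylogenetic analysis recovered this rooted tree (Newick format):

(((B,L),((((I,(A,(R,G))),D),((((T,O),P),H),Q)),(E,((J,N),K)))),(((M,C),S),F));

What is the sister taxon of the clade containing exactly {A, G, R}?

The clade containing exactly {A, G, R} attaches to the tree at the node subtending (I,(A,(R,G))).
The other lineage descending from that same node — the sister group — is the single tip I.

I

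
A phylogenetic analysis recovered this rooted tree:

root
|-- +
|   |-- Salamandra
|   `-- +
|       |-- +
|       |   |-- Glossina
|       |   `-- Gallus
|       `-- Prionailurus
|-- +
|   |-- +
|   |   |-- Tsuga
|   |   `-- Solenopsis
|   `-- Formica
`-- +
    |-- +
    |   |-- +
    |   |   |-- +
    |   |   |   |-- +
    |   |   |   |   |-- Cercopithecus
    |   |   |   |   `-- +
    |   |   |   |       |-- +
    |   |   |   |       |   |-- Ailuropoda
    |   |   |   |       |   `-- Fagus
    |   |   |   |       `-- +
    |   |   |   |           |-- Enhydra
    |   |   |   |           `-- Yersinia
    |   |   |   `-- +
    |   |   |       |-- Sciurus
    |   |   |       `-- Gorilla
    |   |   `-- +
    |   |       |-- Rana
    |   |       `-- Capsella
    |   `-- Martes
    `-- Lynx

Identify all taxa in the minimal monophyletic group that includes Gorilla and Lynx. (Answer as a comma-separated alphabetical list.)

Tracing Gorilla: it sits inside (Sciurus,Gorilla).
Tracing Lynx: it sits inside (((((Cercopithecus,((Ailuropoda,Fagus),(Enhydra,Yersinia))),(Sciurus,Gorilla)),(Rana,Capsella)),Martes),Lynx).
The smallest clade enclosing both is (((((Cercopithecus,((Ailuropoda,Fagus),(Enhydra,Yersinia))),(Sciurus,Gorilla)),(Rana,Capsella)),Martes),Lynx); the answer is its 11 terminal taxa in alphabetical order.

Ailuropoda, Capsella, Cercopithecus, Enhydra, Fagus, Gorilla, Lynx, Martes, Rana, Sciurus, Yersinia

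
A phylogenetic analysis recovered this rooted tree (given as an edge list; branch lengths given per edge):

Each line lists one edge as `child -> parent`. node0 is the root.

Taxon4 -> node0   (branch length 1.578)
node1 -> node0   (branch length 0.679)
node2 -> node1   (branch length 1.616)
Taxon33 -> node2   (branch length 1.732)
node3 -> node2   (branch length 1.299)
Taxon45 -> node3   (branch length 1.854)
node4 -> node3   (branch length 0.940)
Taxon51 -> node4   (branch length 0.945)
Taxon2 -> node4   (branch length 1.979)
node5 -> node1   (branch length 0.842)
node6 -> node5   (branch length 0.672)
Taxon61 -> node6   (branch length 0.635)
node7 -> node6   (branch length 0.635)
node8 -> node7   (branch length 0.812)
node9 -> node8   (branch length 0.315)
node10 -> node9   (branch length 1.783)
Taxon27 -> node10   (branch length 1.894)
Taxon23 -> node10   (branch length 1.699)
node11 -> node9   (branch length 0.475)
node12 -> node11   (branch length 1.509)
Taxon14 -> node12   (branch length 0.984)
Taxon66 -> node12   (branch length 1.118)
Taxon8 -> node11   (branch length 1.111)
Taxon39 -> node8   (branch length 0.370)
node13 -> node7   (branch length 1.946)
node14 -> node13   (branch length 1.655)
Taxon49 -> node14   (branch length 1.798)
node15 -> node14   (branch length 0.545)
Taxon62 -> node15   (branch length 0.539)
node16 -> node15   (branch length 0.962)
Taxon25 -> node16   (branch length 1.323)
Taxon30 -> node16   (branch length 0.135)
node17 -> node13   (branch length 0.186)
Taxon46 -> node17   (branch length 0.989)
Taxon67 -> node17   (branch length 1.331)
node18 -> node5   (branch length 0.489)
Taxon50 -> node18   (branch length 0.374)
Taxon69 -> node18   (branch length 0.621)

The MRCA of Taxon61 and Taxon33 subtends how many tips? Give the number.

19

The MRCA of Taxon61 and Taxon33 is the node subtending ((Taxon33,(Taxon45,(Taxon51,Taxon2))),((Taxon61,((((Taxon27,Taxon23),((Taxon14,Taxon66),Taxon8)),Taxon39),((Taxon49,(Taxon62,(Taxon25,Taxon30))),(Taxon46,Taxon67)))),(Taxon50,Taxon69))).
That clade contains 19 terminal taxa: Taxon14, Taxon2, Taxon23, Taxon25, Taxon27, Taxon30, Taxon33, Taxon39, Taxon45, Taxon46, Taxon49, Taxon50, Taxon51, Taxon61, Taxon62, Taxon66, Taxon67, Taxon69, Taxon8.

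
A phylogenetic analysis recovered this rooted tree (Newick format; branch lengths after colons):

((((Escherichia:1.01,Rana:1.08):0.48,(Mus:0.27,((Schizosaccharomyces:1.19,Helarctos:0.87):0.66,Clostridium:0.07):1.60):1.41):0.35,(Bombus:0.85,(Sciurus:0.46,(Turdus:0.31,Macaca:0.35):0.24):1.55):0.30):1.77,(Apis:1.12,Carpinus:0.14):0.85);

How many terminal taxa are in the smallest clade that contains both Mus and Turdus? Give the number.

10

The MRCA of Mus and Turdus is the node subtending (((Escherichia,Rana),(Mus,((Schizosaccharomyces,Helarctos),Clostridium))),(Bombus,(Sciurus,(Turdus,Macaca)))).
That clade contains 10 terminal taxa: Bombus, Clostridium, Escherichia, Helarctos, Macaca, Mus, Rana, Schizosaccharomyces, Sciurus, Turdus.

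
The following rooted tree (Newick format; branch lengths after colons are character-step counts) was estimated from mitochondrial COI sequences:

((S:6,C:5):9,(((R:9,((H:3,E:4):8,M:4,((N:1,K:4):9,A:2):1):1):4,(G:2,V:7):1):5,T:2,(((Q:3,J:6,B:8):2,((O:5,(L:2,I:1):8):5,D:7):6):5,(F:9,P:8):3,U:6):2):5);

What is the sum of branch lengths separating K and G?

The path runs K → … → MRCA → … → G; the MRCA is the node subtending ((R,((H,E),M,((N,K),A))),(G,V)).
Branch lengths along that path: 4 + 9 + 1 + 1 + 4 + 1 + 2 = 22.

22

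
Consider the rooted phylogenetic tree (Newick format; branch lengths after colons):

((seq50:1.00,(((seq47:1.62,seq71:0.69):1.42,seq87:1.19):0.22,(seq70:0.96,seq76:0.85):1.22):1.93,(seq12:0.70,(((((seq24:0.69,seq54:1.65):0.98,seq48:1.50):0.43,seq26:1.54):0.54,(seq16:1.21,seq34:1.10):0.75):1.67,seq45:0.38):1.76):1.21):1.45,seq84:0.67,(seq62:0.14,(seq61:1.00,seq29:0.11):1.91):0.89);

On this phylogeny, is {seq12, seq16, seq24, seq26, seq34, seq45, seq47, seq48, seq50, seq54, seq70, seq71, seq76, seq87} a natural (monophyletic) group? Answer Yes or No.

The most recent common ancestor of these taxa subtends (seq50,(((seq47,seq71),seq87),(seq70,seq76)),(seq12,(((((seq24,seq54),seq48),seq26),(seq16,seq34)),seq45))).
That clade has exactly 14 tips — every listed taxon and nothing else — so the group is monophyletic.

Yes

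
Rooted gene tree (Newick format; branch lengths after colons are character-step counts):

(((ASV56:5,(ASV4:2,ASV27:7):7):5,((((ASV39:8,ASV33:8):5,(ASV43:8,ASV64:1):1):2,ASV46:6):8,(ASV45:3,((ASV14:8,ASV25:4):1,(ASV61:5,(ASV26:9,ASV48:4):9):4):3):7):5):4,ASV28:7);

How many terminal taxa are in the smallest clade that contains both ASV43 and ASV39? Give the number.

4

The MRCA of ASV43 and ASV39 is the node subtending ((ASV39,ASV33),(ASV43,ASV64)).
That clade contains 4 terminal taxa: ASV33, ASV39, ASV43, ASV64.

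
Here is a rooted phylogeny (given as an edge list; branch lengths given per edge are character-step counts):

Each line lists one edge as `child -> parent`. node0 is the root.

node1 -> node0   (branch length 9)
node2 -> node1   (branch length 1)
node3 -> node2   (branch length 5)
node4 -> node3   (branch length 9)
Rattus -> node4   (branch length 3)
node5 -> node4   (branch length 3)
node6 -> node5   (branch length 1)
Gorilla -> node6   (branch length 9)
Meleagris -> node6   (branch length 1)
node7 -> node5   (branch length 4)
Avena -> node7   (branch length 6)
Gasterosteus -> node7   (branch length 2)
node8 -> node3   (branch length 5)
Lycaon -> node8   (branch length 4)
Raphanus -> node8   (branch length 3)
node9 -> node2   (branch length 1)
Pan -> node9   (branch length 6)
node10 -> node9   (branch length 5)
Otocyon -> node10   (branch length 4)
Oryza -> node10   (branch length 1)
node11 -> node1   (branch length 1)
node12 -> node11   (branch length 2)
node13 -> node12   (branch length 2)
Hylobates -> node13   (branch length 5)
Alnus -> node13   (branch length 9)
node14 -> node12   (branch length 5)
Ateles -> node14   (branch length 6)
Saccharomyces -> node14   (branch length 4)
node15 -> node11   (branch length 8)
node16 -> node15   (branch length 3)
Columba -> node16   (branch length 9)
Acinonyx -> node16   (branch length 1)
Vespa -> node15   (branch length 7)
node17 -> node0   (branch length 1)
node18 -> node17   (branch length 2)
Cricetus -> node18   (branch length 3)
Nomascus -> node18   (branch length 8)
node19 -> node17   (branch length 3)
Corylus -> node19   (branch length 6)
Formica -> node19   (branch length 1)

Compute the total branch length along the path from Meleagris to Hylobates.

The path runs Meleagris → … → MRCA → … → Hylobates; the MRCA is the node subtending ((((Rattus,((Gorilla,Meleagris),(Avena,Gasterosteus))),(Lycaon,Raphanus)),(Pan,(Otocyon,Oryza))),(((Hylobates,Alnus),(Ateles,Saccharomyces)),((Columba,Acinonyx),Vespa))).
Branch lengths along that path: 1 + 1 + 3 + 9 + 5 + 1 + 1 + 2 + 2 + 5 = 30.

30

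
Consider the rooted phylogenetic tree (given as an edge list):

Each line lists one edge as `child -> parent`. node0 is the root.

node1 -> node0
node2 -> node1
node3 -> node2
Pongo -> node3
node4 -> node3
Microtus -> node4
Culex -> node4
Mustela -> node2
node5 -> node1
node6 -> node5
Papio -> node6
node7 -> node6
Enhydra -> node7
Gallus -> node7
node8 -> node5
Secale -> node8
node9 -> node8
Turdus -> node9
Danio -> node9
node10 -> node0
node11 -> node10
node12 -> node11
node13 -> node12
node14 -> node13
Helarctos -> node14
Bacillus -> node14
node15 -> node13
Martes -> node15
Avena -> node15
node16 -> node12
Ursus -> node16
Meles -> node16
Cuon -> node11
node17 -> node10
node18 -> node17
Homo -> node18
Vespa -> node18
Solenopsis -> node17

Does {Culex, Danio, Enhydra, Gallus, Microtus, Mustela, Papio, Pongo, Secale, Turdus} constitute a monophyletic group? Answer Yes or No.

The most recent common ancestor of these taxa subtends (((Pongo,(Microtus,Culex)),Mustela),((Papio,(Enhydra,Gallus)),(Secale,(Turdus,Danio)))).
That clade has exactly 10 tips — every listed taxon and nothing else — so the group is monophyletic.

Yes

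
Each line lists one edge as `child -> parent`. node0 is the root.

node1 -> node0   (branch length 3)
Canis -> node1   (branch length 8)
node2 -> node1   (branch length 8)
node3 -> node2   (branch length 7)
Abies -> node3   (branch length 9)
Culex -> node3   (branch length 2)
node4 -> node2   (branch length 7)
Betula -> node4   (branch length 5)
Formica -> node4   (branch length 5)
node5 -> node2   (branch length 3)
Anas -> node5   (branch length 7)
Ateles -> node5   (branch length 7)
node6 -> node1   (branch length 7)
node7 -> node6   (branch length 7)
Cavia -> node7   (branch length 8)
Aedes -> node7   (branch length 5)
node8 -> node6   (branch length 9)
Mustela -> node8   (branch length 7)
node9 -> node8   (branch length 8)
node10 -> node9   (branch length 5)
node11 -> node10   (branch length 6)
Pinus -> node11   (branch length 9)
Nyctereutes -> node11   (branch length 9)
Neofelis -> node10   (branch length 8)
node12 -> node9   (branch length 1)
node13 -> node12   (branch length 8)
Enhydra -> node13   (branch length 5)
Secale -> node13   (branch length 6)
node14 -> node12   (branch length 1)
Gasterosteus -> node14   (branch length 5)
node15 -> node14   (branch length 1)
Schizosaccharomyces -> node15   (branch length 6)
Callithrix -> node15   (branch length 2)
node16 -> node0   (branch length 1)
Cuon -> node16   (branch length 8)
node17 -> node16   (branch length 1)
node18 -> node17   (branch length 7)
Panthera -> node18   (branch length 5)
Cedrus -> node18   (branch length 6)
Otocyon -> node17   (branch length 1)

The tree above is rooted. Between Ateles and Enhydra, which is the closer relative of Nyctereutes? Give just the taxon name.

Enhydra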